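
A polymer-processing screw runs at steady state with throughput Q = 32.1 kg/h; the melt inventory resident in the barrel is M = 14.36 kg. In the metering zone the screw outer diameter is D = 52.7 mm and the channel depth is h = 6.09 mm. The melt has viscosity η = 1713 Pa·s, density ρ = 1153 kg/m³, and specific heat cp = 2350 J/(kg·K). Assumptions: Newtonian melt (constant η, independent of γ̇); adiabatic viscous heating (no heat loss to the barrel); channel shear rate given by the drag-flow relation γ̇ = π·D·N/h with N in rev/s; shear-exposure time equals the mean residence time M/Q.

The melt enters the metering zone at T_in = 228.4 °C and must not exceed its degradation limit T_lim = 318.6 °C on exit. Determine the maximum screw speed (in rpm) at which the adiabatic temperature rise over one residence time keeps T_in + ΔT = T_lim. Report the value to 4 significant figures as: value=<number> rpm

value=20.77 rpm

Q_s = Q / 3600 = 32.1 / 3600 = 0.00891667 kg/s
t_res = M / Q_s = 14.36 ÷ 0.00891667 = 1610.47 s
D = 52.7 mm = 0.0527 m;  h = 6.09 mm = 0.00609 m
ΔT_a = T_lim − T_in = 318.6 °C − 228.4 °C = 90.2 K
γ̇_max² = ΔT_a·ρ·cp/(η·t_res) = 90.2·1153·2350/(1713·1610.47) = 88.592 s⁻²
γ̇_max = √88.592 = 9.41233 s⁻¹
N_max = γ̇_max·h / (π·D) = 9.41233 · 0.00609 / (π · 0.0527) = 0.346221 rev/s = 20.7733 rpm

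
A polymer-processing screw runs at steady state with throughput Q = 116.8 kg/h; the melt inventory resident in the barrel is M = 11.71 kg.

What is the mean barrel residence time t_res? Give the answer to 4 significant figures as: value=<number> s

Throughput in SI: Q_s = 116.8 kg/h ÷ 3600 s/h = 0.0324444 kg/s
Mean residence time: t_res = M/Q_s = 11.71 kg / 0.0324444 kg/s = 360.925 s

value=360.9 s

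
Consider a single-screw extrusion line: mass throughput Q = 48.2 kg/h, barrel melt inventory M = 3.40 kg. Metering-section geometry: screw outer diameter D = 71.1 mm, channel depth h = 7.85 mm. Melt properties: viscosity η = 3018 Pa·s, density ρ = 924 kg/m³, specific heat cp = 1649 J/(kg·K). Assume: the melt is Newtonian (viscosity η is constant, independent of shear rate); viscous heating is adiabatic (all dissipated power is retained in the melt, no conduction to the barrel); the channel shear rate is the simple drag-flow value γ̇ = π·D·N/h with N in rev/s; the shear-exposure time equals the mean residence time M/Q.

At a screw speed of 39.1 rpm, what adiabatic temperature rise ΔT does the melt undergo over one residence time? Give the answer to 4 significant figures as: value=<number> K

Q_s = Q / 3600 = 48.2 / 3600 = 0.0133889 kg/s
t_res = M / Q_s = 3.40 / 0.0133889 = 253.942 s
Convert to SI: D = 0.0711 m, h = 0.00785 m, N = 39.1/60 = 0.651667 rev/s
γ̇ = π·D·N / h = π · 0.0711 · 0.651667 / 0.00785 = 18.5428 s⁻¹
ΔT = η·γ̇²·t_res / (ρ·cp) = 3018 · (18.5428)² · 253.942 / (924 · 1649) = 172.946 K

value=172.9 K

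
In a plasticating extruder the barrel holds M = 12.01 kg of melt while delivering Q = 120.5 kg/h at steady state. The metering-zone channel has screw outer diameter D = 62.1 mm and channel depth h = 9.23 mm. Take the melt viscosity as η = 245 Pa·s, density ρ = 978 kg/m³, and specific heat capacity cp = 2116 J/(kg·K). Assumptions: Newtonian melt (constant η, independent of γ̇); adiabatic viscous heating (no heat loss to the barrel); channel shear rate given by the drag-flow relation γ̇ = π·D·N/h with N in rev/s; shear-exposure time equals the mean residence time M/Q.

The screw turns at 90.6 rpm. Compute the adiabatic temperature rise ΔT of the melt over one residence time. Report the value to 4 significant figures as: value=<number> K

Convert throughput: Q = 120.5 kg/h = 120.5/3600 = 0.0334722 kg/s
Mean residence time: t_res = M/Q_s = 12.01 kg / 0.0334722 kg/s = 358.805 s
Geometry in metres: D = 62.1 mm → 0.0621 m, h = 9.23 mm → 0.00923 m; screw speed N = 90.6 rpm = 1.51 rev/s
γ̇ = π·D·N / h = π · 0.0621 · 1.51 / 0.00923 = 31.9166 s⁻¹
Adiabatic rise: ΔT = η γ̇² t_res / (ρ cp) = 245·(31.9166)²·358.805 / (978·2116) = 43.2717 K

value=43.27 K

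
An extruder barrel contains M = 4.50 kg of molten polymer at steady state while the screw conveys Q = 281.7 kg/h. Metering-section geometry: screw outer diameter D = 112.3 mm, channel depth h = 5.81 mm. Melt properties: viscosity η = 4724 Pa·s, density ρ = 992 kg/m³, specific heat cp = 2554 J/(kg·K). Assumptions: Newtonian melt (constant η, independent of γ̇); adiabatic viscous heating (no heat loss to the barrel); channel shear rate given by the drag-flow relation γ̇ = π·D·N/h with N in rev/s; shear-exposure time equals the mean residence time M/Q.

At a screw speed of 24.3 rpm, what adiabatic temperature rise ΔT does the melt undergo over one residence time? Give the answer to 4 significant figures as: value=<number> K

value=64.85 K

Q_s = Q / 3600 = 281.7 / 3600 = 0.07825 kg/s
t_res = M / Q_s = 4.50 / 0.07825 = 57.508 s
D = 112.3 mm = 0.1123 m;  h = 5.81 mm = 0.00581 m;  N = 24.3 rpm / 60 = 0.405 rev/s
γ̇ = π·D·N / h = π · 0.1123 · 0.405 / 0.00581 = 24.5928 s⁻¹
ΔT = η·γ̇²·t_res/(ρ·cp) = [4724 × 24.5928² × 57.508] / [992 × 2554] = 64.8519 K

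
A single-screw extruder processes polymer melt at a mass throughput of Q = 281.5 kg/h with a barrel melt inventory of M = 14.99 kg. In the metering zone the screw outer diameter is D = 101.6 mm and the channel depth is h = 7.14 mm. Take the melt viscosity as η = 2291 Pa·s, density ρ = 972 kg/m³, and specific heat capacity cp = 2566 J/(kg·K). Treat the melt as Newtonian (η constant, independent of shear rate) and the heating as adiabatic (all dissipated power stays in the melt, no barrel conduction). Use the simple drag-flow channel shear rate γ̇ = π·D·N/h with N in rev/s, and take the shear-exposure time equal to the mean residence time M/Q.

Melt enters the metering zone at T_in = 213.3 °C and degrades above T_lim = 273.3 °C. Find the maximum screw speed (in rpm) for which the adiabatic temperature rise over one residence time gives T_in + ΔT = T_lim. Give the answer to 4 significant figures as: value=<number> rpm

Throughput in SI: Q_s = 281.5 kg/h ÷ 3600 s/h = 0.0781944 kg/s
t_res = M / Q_s = 14.99 / 0.0781944 = 191.702 s
D = 101.6 mm = 0.1016 m;  h = 7.14 mm = 0.00714 m
ΔT_a = T_lim − T_in = 273.3 °C − 213.3 °C = 60 K
Invert ΔT = ηγ̇²t_res/(ρcp) for γ̇: γ̇_max² = ΔT_a ρ cp / (η t_res) = 60·972·2566 / (2291·191.702) = 340.74 s⁻²
Take the square root: γ̇_max = √(340.74) = 18.4591 s⁻¹
N_max = γ̇_max·h / (π·D) = 18.4591 · 0.00714 / (π · 0.1016) = 0.41292 rev/s = 24.7752 rpm

value=24.78 rpm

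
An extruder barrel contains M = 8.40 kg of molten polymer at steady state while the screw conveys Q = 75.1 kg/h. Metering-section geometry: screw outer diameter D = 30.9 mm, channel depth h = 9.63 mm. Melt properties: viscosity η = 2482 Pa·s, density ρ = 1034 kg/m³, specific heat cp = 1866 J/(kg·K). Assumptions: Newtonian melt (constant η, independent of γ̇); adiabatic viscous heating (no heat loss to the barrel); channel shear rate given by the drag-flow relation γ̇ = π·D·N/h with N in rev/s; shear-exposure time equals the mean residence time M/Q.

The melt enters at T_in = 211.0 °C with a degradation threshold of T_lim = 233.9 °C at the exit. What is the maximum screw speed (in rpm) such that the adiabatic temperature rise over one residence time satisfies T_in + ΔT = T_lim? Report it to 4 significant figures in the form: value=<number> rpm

Q_s = Q / 3600 = 75.1 / 3600 = 0.0208611 kg/s
Mean residence time: t_res = M/Q_s = 8.40 kg / 0.0208611 kg/s = 402.663 s
D = 30.9 mm = 0.0309 m;  h = 9.63 mm = 0.00963 m
ΔT_a = T_lim − T_in = 233.9 °C − 211.0 °C = 22.9 K
γ̇_max² = ΔT_a·ρ·cp/(η·t_res) = 22.9·1034·1866/(2482·402.663) = 44.2104 s⁻²
Take the square root: γ̇_max = √(44.2104) = 6.64909 s⁻¹
N_max = γ̇_max h / (πD) = 6.64909·0.00963/(π·0.0309) = 0.659599 rev/s → ×60 = 39.5759 rpm

value=39.58 rpm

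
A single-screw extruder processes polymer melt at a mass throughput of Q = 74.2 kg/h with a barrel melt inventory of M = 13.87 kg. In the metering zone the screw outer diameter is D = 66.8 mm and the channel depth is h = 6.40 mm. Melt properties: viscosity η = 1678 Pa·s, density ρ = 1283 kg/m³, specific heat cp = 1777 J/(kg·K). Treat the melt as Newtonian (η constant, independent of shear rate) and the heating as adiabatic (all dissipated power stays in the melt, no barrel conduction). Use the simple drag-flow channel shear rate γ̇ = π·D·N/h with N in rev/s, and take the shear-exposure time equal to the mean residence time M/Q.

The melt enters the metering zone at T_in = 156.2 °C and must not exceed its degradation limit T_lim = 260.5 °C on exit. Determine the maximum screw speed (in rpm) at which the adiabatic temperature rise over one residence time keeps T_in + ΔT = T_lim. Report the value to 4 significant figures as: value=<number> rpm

Q_s = Q / 3600 = 74.2 / 3600 = 0.0206111 kg/s
t_res = M / Q_s = 13.87 / 0.0206111 = 672.938 s
D = 66.8 mm = 0.0668 m;  h = 6.40 mm = 0.0064 m
ΔT_a = T_lim − T_in = 260.5 − 156.2 = 104.3 K
Invert ΔT = ηγ̇²t_res/(ρcp) for γ̇: γ̇_max² = ΔT_a ρ cp / (η t_res) = 104.3·1283·1777 / (1678·672.938) = 210.587 s⁻²
Take the square root: γ̇_max = √(210.587) = 14.5116 s⁻¹
N_max = γ̇_max·h / (π·D) = 14.5116 · 0.0064 / (π · 0.0668) = 0.442557 rev/s = 26.5534 rpm

value=26.55 rpm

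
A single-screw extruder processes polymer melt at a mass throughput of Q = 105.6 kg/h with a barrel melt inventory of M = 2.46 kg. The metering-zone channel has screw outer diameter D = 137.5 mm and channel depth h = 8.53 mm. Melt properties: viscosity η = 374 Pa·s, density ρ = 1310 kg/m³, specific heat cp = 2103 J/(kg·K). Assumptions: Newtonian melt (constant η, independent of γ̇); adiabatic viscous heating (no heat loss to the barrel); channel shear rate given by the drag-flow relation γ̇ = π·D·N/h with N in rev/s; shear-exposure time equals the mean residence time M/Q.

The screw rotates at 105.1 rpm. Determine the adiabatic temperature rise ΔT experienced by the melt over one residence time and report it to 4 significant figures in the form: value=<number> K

Convert throughput: Q = 105.6 kg/h = 105.6/3600 = 0.0293333 kg/s
t_res = M / Q_s = 2.46 / 0.0293333 = 83.8636 s
Geometry in metres: D = 137.5 mm → 0.1375 m, h = 8.53 mm → 0.00853 m; screw speed N = 105.1 rpm = 1.75167 rev/s
γ̇ = π·D·N / h = π · 0.1375 · 1.75167 / 0.00853 = 88.7064 s⁻¹
ΔT = η·γ̇²·t_res/(ρ·cp) = [374 × 88.7064² × 83.8636] / [1310 × 2103] = 89.5869 K

value=89.59 K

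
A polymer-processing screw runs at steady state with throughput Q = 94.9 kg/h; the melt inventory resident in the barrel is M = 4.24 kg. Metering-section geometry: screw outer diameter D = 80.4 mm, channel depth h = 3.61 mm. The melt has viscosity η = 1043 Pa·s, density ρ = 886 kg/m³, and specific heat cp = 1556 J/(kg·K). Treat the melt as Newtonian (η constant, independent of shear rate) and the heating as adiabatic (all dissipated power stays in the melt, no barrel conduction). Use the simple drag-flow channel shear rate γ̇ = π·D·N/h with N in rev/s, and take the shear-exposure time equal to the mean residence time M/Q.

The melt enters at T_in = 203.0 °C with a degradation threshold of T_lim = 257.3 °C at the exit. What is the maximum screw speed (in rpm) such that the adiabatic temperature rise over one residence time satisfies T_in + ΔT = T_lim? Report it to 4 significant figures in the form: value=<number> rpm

Convert throughput: Q = 94.9 kg/h = 94.9/3600 = 0.0263611 kg/s
t_res = M / Q_s = 4.24 / 0.0263611 = 160.843 s
Geometry in SI: D = 80.4 mm → 0.0804 m, h = 3.61 mm → 0.00361 m
ΔT_a = T_lim − T_in = 257.3 °C − 203.0 °C = 54.3 K
γ̇_max² = ΔT_a·ρ·cp/(η·t_res) = 54.3·886·1556/(1043·160.843) = 446.228 s⁻²
γ̇_max = √446.228 = 21.1241 s⁻¹
Solve γ̇ = πDN/h for N: N_max = γ̇_max·h/(π·D) = 21.1241 × 0.00361 / (π × 0.0804) = 0.301911 rev/s = 18.1147 rpm

value=18.11 rpm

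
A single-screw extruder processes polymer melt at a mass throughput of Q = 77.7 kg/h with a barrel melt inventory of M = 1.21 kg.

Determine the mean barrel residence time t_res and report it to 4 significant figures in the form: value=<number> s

Convert throughput: Q = 77.7 kg/h = 77.7/3600 = 0.0215833 kg/s
t_res = M / Q_s = 1.21 ÷ 0.0215833 = 56.0618 s

value=56.06 s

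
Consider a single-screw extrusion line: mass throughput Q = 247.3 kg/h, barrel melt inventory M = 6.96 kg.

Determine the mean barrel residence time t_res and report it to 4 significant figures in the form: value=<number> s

Convert throughput: Q = 247.3 kg/h = 247.3/3600 = 0.0686944 kg/s
t_res = M / Q_s = 6.96 / 0.0686944 = 101.318 s

value=101.3 s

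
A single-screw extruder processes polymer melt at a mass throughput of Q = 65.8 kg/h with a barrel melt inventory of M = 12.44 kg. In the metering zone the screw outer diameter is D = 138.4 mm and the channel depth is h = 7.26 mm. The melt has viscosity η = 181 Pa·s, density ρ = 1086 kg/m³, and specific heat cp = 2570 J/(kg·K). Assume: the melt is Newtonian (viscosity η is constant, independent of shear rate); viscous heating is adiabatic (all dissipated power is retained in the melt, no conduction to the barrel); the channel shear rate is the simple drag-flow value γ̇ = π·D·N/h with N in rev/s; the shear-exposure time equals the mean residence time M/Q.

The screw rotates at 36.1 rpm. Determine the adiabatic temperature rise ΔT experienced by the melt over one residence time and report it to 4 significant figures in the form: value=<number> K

value=57.31 K

Q_s = Q / 3600 = 65.8 / 3600 = 0.0182778 kg/s
t_res = M / Q_s = 12.44 ÷ 0.0182778 = 680.608 s
Convert to SI: D = 0.1384 m, h = 0.00726 m, N = 36.1/60 = 0.601667 rev/s
Shear rate: γ̇ = πDN/h = π·0.1384·0.601667/0.00726 = 36.0334 s⁻¹
ΔT = η·γ̇²·t_res/(ρ·cp) = [181 × 36.0334² × 680.608] / [1086 × 2570] = 57.309 K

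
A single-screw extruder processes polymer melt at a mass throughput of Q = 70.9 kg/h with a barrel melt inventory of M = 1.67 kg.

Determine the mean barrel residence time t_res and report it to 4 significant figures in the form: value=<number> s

value=84.80 s

Throughput in SI: Q_s = 70.9 kg/h ÷ 3600 s/h = 0.0196944 kg/s
t_res = M / Q_s = 1.67 ÷ 0.0196944 = 84.7955 s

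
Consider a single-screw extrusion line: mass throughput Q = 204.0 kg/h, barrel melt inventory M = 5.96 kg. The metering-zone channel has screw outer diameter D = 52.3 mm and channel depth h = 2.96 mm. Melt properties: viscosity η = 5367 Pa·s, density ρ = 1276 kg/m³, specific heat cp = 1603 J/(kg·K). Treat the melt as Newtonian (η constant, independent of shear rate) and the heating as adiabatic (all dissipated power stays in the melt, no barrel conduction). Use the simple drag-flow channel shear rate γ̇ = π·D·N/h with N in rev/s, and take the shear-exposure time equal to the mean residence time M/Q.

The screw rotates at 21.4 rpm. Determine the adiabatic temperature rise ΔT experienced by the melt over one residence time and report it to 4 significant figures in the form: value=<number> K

value=108.2 K

Convert throughput: Q = 204.0 kg/h = 204.0/3600 = 0.0566667 kg/s
Mean residence time: t_res = M/Q_s = 5.96 kg / 0.0566667 kg/s = 105.176 s
D = 52.3 mm = 0.0523 m;  h = 2.96 mm = 0.00296 m;  N = 21.4 rpm / 60 = 0.356667 rev/s
γ̇ = π·D·N / h = π · 0.0523 · 0.356667 / 0.00296 = 19.798 s⁻¹
ΔT = η·γ̇²·t_res/(ρ·cp) = [5367 × 19.798² × 105.176] / [1276 × 1603] = 108.171 K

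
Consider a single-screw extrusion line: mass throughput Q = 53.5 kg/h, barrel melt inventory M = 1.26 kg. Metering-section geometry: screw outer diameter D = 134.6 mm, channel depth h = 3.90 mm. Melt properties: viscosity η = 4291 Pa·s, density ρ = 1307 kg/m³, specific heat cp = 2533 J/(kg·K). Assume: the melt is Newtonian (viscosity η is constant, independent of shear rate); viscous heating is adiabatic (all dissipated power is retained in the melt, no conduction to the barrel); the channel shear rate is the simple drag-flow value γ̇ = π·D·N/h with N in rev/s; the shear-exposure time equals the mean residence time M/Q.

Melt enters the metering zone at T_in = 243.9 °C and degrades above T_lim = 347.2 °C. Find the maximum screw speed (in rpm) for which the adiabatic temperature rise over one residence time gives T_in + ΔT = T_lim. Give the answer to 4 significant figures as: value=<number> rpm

value=16.97 rpm

Throughput in SI: Q_s = 53.5 kg/h ÷ 3600 s/h = 0.0148611 kg/s
Mean residence time: t_res = M/Q_s = 1.26 kg / 0.0148611 kg/s = 84.785 s
D = 134.6 mm = 0.1346 m;  h = 3.90 mm = 0.0039 m
ΔT_a = T_lim − T_in = 347.2 °C − 243.9 °C = 103.3 K
Invert ΔT = ηγ̇²t_res/(ρcp) for γ̇: γ̇_max² = ΔT_a ρ cp / (η t_res) = 103.3·1307·2533 / (4291·84.785) = 940.012 s⁻²
γ̇_max = √940.012 = 30.6596 s⁻¹
N_max = γ̇_max h / (πD) = 30.6596·0.0039/(π·0.1346) = 0.282772 rev/s → ×60 = 16.9663 rpm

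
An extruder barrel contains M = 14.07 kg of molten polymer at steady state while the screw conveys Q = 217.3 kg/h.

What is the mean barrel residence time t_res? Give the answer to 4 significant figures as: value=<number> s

Throughput in SI: Q_s = 217.3 kg/h ÷ 3600 s/h = 0.0603611 kg/s
t_res = M / Q_s = 14.07 / 0.0603611 = 233.097 s

value=233.1 s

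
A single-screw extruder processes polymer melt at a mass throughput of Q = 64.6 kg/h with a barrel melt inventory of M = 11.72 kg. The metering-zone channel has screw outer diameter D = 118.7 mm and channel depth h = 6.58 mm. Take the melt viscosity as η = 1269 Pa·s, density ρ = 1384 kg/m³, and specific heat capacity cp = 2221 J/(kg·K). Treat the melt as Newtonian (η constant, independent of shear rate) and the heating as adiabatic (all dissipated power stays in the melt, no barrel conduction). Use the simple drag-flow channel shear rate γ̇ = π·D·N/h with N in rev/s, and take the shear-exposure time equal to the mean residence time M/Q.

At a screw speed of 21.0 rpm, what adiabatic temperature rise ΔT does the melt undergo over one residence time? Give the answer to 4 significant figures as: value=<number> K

Convert throughput: Q = 64.6 kg/h = 64.6/3600 = 0.0179444 kg/s
Mean residence time: t_res = M/Q_s = 11.72 kg / 0.0179444 kg/s = 653.127 s
Geometry in metres: D = 118.7 mm → 0.1187 m, h = 6.58 mm → 0.00658 m; screw speed N = 21.0 rpm = 0.35 rev/s
Shear rate: γ̇ = πDN/h = π·0.1187·0.35/0.00658 = 19.8355 s⁻¹
ΔT = η·γ̇²·t_res / (ρ·cp) = 1269 · (19.8355)² · 653.127 / (1384 · 2221) = 106.086 K

value=106.1 K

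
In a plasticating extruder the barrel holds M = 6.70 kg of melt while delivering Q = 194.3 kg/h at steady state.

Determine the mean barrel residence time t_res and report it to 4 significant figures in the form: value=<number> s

Convert throughput: Q = 194.3 kg/h = 194.3/3600 = 0.0539722 kg/s
Mean residence time: t_res = M/Q_s = 6.70 kg / 0.0539722 kg/s = 124.138 s

value=124.1 s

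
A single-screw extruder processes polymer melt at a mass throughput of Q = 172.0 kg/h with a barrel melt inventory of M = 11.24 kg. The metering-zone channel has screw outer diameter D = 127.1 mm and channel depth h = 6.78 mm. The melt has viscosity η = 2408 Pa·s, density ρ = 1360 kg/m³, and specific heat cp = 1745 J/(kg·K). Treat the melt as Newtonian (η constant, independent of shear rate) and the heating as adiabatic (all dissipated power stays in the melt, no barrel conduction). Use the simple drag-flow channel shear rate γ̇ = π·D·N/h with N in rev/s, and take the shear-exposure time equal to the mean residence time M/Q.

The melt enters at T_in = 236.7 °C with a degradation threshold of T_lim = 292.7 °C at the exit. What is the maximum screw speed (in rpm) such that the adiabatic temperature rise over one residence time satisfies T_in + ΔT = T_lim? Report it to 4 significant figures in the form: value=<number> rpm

Convert throughput: Q = 172.0 kg/h = 172.0/3600 = 0.0477778 kg/s
t_res = M / Q_s = 11.24 / 0.0477778 = 235.256 s
Geometry in SI: D = 127.1 mm → 0.1271 m, h = 6.78 mm → 0.00678 m
ΔT_a = T_lim − T_in = 292.7 − 236.7 = 56 K
γ̇_max² = ΔT_a·ρ·cp/(η·t_res) = 56·1360·1745/(2408·235.256) = 234.599 s⁻²
Take the square root: γ̇_max = √(234.599) = 15.3166 s⁻¹
Solve γ̇ = πDN/h for N: N_max = γ̇_max·h/(π·D) = 15.3166 × 0.00678 / (π × 0.1271) = 0.260074 rev/s = 15.6044 rpm

value=15.60 rpm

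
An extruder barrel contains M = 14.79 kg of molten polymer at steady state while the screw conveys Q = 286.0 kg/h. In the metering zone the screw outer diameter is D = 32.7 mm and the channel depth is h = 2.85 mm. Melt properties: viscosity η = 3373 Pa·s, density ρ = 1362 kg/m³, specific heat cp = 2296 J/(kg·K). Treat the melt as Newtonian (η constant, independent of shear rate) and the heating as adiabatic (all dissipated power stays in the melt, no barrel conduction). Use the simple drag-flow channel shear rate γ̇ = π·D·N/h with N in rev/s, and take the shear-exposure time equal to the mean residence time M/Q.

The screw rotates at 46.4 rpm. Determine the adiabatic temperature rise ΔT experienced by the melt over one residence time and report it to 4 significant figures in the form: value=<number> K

value=156.0 K

Throughput in SI: Q_s = 286.0 kg/h ÷ 3600 s/h = 0.0794444 kg/s
t_res = M / Q_s = 14.79 ÷ 0.0794444 = 186.168 s
Convert to SI: D = 0.0327 m, h = 0.00285 m, N = 46.4/60 = 0.773333 rev/s
γ̇ = π D N / h = (π)(0.0327)(0.773333) / 0.00285 = 27.8753 s⁻¹
ΔT = η·γ̇²·t_res / (ρ·cp) = 3373 · (27.8753)² · 186.168 / (1362 · 2296) = 156.031 K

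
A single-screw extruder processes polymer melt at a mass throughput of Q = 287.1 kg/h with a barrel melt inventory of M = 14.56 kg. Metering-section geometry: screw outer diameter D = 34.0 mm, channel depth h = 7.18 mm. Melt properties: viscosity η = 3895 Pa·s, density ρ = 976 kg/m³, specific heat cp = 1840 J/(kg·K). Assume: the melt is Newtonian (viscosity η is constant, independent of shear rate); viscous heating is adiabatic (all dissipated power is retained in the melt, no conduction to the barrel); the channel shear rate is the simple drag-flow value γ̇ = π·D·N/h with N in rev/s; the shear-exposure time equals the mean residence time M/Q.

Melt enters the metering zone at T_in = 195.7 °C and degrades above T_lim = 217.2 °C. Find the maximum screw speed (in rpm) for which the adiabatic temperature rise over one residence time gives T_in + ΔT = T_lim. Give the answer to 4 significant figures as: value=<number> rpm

value=29.72 rpm

Convert throughput: Q = 287.1 kg/h = 287.1/3600 = 0.07975 kg/s
Mean residence time: t_res = M/Q_s = 14.56 kg / 0.07975 kg/s = 182.571 s
Convert to metres: D = 0.034 m, h = 0.00718 m
ΔT_a = T_lim − T_in = 217.2 − 195.7 = 21.5 K
γ̇_max² = ΔT_a·ρ·cp/(η·t_res) = 21.5·976·1840/(3895·182.571) = 54.296 s⁻²
γ̇_max = sqrt(54.296) = 7.36858 s⁻¹
N_max = γ̇_max·h / (π·D) = 7.36858 · 0.00718 / (π · 0.034) = 0.495313 rev/s = 29.7188 rpm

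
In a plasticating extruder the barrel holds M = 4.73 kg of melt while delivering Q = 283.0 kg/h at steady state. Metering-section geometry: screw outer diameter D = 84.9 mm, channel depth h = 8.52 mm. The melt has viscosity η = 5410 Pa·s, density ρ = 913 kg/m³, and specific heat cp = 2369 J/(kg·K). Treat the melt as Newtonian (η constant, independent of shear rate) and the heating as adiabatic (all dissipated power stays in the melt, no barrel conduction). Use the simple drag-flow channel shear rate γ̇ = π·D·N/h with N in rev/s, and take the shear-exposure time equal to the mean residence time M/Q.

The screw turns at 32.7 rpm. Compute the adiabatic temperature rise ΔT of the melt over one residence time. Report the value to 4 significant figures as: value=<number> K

value=43.81 K

Convert throughput: Q = 283.0 kg/h = 283.0/3600 = 0.0786111 kg/s
t_res = M / Q_s = 4.73 / 0.0786111 = 60.1696 s
Geometry in metres: D = 84.9 mm → 0.0849 m, h = 8.52 mm → 0.00852 m; screw speed N = 32.7 rpm = 0.545 rev/s
Shear rate: γ̇ = πDN/h = π·0.0849·0.545/0.00852 = 17.0614 s⁻¹
ΔT = η·γ̇²·t_res/(ρ·cp) = [5410 × 17.0614² × 60.1696] / [913 × 2369] = 43.8094 K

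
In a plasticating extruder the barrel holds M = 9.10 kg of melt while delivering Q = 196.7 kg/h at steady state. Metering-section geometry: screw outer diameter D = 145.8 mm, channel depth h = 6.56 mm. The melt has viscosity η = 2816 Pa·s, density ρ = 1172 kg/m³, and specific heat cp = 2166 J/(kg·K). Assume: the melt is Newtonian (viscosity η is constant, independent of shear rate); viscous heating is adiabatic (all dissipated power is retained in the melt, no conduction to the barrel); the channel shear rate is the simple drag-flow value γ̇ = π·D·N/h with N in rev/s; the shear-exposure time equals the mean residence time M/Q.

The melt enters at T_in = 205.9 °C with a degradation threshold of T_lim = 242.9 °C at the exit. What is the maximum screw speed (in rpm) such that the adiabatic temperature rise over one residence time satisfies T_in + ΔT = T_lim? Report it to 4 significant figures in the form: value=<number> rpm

value=12.16 rpm

Q_s = Q / 3600 = 196.7 / 3600 = 0.0546389 kg/s
Mean residence time: t_res = M/Q_s = 9.10 kg / 0.0546389 kg/s = 166.548 s
Convert to metres: D = 0.1458 m, h = 0.00656 m
ΔT_a = T_lim − T_in = 242.9 °C − 205.9 °C = 37 K
γ̇_max² = ΔT_a·ρ·cp / (η·t_res) = [37 × 1172 × 2166] / [2816 × 166.548] = 200.27 s⁻²
Take the square root: γ̇_max = √(200.27) = 14.1517 s⁻¹
N_max = γ̇_max·h / (π·D) = 14.1517 · 0.00656 / (π · 0.1458) = 0.202677 rev/s = 12.1606 rpm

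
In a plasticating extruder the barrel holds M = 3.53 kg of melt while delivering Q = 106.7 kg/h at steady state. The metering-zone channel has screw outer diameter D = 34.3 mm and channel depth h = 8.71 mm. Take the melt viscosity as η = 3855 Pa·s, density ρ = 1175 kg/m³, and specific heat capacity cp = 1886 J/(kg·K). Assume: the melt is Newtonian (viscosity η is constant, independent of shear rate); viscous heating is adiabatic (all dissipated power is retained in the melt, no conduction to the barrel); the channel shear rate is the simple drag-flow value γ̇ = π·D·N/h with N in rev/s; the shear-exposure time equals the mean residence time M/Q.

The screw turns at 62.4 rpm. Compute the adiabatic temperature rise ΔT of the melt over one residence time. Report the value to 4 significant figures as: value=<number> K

value=34.30 K

Throughput in SI: Q_s = 106.7 kg/h ÷ 3600 s/h = 0.0296389 kg/s
Mean residence time: t_res = M/Q_s = 3.53 kg / 0.0296389 kg/s = 119.1 s
D = 34.3 mm = 0.0343 m;  h = 8.71 mm = 0.00871 m;  N = 62.4 rpm / 60 = 1.04 rev/s
Shear rate: γ̇ = πDN/h = π·0.0343·1.04/0.00871 = 12.8665 s⁻¹
ΔT = η·γ̇²·t_res/(ρ·cp) = [3855 × 12.8665² × 119.1] / [1175 × 1886] = 34.2986 K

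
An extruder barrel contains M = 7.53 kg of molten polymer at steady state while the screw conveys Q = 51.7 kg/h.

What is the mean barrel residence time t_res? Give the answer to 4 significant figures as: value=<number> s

value=524.3 s

Q_s = Q / 3600 = 51.7 / 3600 = 0.0143611 kg/s
t_res = M / Q_s = 7.53 / 0.0143611 = 524.333 s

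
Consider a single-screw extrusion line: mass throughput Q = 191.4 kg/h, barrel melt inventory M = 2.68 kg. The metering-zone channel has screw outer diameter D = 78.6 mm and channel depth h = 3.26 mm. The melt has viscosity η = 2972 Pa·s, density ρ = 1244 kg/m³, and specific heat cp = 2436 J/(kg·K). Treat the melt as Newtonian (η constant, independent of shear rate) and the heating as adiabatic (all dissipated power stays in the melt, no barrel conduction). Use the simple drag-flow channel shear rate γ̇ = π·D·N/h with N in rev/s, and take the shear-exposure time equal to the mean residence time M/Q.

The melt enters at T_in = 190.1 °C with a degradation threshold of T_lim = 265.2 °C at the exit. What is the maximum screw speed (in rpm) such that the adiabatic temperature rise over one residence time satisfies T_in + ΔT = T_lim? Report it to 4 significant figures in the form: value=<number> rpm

value=30.87 rpm

Throughput in SI: Q_s = 191.4 kg/h ÷ 3600 s/h = 0.0531667 kg/s
t_res = M / Q_s = 2.68 / 0.0531667 = 50.4075 s
Geometry in SI: D = 78.6 mm → 0.0786 m, h = 3.26 mm → 0.00326 m
Allowable rise: ΔT_a = T_lim − T_in = 265.2 − 190.1 = 75.1 K
γ̇_max² = ΔT_a·ρ·cp/(η·t_res) = 75.1·1244·2436/(2972·50.4075) = 1519.12 s⁻²
γ̇_max = sqrt(1519.12) = 38.976 s⁻¹
N_max = γ̇_max·h / (π·D) = 38.976 · 0.00326 / (π · 0.0786) = 0.514567 rev/s = 30.874 rpm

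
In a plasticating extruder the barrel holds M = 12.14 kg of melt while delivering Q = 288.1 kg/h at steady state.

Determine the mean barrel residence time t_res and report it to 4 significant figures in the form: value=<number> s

value=151.7 s

Convert throughput: Q = 288.1 kg/h = 288.1/3600 = 0.0800278 kg/s
t_res = M / Q_s = 12.14 ÷ 0.0800278 = 151.697 s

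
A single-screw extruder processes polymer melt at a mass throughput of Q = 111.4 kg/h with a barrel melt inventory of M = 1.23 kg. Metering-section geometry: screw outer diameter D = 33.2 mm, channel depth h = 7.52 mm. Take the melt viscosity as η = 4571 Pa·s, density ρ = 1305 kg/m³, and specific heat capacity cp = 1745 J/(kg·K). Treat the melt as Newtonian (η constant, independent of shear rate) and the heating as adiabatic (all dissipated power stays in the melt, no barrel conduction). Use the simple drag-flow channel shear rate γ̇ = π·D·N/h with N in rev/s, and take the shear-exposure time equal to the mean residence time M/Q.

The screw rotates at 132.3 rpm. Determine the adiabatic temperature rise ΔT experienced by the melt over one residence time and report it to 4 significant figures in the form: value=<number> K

value=74.63 K

Q_s = Q / 3600 = 111.4 / 3600 = 0.0309444 kg/s
Mean residence time: t_res = M/Q_s = 1.23 kg / 0.0309444 kg/s = 39.7487 s
D = 33.2 mm = 0.0332 m;  h = 7.52 mm = 0.00752 m;  N = 132.3 rpm / 60 = 2.205 rev/s
Shear rate: γ̇ = πDN/h = π·0.0332·2.205/0.00752 = 30.5829 s⁻¹
Adiabatic rise: ΔT = η γ̇² t_res / (ρ cp) = 4571·(30.5829)²·39.7487 / (1305·1745) = 74.6251 K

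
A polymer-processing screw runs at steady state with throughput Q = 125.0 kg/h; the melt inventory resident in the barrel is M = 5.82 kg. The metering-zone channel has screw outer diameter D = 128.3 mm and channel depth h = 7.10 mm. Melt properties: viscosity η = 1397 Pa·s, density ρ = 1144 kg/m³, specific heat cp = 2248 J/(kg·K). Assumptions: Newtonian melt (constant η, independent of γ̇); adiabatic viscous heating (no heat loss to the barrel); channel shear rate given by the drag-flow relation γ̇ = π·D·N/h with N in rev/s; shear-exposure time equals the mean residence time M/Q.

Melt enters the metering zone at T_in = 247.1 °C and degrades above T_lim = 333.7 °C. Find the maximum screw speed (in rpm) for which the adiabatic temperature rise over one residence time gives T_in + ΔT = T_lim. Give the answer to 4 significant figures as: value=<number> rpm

value=32.59 rpm

Throughput in SI: Q_s = 125.0 kg/h ÷ 3600 s/h = 0.0347222 kg/s
t_res = M / Q_s = 5.82 / 0.0347222 = 167.616 s
D = 128.3 mm = 0.1283 m;  h = 7.10 mm = 0.0071 m
Allowable rise: ΔT_a = T_lim − T_in = 333.7 − 247.1 = 86.6 K
γ̇_max² = ΔT_a·ρ·cp/(η·t_res) = 86.6·1144·2248/(1397·167.616) = 951.105 s⁻²
Take the square root: γ̇_max = √(951.105) = 30.84 s⁻¹
N_max = γ̇_max h / (πD) = 30.84·0.0071/(π·0.1283) = 0.543245 rev/s → ×60 = 32.5947 rpm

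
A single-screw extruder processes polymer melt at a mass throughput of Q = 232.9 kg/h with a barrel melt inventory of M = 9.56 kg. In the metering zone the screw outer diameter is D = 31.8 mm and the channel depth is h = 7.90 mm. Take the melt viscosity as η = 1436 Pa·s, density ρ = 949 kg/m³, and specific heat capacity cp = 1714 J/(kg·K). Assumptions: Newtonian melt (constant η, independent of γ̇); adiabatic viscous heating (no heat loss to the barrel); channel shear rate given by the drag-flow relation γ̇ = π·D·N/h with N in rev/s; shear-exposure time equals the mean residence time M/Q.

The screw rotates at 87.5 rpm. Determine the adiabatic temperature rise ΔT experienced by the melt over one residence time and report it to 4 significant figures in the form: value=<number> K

value=44.37 K

Q_s = Q / 3600 = 232.9 / 3600 = 0.0646944 kg/s
t_res = M / Q_s = 9.56 / 0.0646944 = 147.772 s
D = 31.8 mm = 0.0318 m;  h = 7.90 mm = 0.0079 m;  N = 87.5 rpm / 60 = 1.45833 rev/s
Shear rate: γ̇ = πDN/h = π·0.0318·1.45833/0.0079 = 18.4419 s⁻¹
ΔT = η·γ̇²·t_res / (ρ·cp) = 1436 · (18.4419)² · 147.772 / (949 · 1714) = 44.3692 K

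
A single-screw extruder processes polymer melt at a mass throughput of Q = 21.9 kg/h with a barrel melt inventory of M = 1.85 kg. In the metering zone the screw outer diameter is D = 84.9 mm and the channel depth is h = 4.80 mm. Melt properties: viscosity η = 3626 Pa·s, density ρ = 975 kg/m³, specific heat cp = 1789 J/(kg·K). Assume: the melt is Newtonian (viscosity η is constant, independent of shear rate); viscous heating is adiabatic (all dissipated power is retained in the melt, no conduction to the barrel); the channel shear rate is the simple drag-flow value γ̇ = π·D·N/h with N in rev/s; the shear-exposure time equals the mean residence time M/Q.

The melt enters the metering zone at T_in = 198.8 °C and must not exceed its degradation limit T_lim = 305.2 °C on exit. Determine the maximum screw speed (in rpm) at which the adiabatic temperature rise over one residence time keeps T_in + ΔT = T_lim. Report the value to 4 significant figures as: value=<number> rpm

value=14.01 rpm

Throughput in SI: Q_s = 21.9 kg/h ÷ 3600 s/h = 0.00608333 kg/s
Mean residence time: t_res = M/Q_s = 1.85 kg / 0.00608333 kg/s = 304.11 s
D = 84.9 mm = 0.0849 m;  h = 4.80 mm = 0.0048 m
ΔT_a = T_lim − T_in = 305.2 − 198.8 = 106.4 K
Invert ΔT = ηγ̇²t_res/(ρcp) for γ̇: γ̇_max² = ΔT_a ρ cp / (η t_res) = 106.4·975·1789 / (3626·304.11) = 168.306 s⁻²
Take the square root: γ̇_max = √(168.306) = 12.9733 s⁻¹
Solve γ̇ = πDN/h for N: N_max = γ̇_max·h/(π·D) = 12.9733 × 0.0048 / (π × 0.0849) = 0.233471 rev/s = 14.0083 rpm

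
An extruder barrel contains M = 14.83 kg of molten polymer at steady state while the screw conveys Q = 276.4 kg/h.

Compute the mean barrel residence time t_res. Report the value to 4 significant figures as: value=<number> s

value=193.2 s

Convert throughput: Q = 276.4 kg/h = 276.4/3600 = 0.0767778 kg/s
Mean residence time: t_res = M/Q_s = 14.83 kg / 0.0767778 kg/s = 193.155 s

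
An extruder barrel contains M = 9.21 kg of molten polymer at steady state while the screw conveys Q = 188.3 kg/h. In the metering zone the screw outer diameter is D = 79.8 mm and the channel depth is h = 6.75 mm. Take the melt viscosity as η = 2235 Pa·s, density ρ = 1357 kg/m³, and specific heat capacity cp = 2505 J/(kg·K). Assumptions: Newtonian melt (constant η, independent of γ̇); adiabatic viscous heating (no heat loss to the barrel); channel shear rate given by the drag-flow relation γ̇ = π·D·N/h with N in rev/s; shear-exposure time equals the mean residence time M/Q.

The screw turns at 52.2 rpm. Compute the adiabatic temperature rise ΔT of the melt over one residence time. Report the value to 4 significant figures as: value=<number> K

value=120.9 K

Throughput in SI: Q_s = 188.3 kg/h ÷ 3600 s/h = 0.0523056 kg/s
t_res = M / Q_s = 9.21 / 0.0523056 = 176.081 s
D = 79.8 mm = 0.0798 m;  h = 6.75 mm = 0.00675 m;  N = 52.2 rpm / 60 = 0.87 rev/s
γ̇ = π D N / h = (π)(0.0798)(0.87) / 0.00675 = 32.3123 s⁻¹
ΔT = η·γ̇²·t_res / (ρ·cp) = 2235 · (32.3123)² · 176.081 / (1357 · 2505) = 120.875 K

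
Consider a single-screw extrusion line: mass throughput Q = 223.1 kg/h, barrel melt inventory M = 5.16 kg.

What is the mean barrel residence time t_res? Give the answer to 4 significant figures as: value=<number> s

value=83.26 s

Convert throughput: Q = 223.1 kg/h = 223.1/3600 = 0.0619722 kg/s
t_res = M / Q_s = 5.16 ÷ 0.0619722 = 83.2631 s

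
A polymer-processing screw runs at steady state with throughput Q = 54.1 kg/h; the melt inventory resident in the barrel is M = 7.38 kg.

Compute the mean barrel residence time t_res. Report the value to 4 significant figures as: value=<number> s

Q_s = Q / 3600 = 54.1 / 3600 = 0.0150278 kg/s
t_res = M / Q_s = 7.38 ÷ 0.0150278 = 491.091 s

value=491.1 s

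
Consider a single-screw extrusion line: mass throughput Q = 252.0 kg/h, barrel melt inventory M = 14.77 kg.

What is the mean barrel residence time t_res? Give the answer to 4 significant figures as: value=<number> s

Q_s = Q / 3600 = 252.0 / 3600 = 0.07 kg/s
Mean residence time: t_res = M/Q_s = 14.77 kg / 0.07 kg/s = 211 s

value=211.0 s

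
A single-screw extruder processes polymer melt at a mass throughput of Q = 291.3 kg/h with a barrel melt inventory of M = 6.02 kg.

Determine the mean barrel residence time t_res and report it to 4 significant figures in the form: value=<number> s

Q_s = Q / 3600 = 291.3 / 3600 = 0.0809167 kg/s
t_res = M / Q_s = 6.02 / 0.0809167 = 74.3975 s

value=74.40 s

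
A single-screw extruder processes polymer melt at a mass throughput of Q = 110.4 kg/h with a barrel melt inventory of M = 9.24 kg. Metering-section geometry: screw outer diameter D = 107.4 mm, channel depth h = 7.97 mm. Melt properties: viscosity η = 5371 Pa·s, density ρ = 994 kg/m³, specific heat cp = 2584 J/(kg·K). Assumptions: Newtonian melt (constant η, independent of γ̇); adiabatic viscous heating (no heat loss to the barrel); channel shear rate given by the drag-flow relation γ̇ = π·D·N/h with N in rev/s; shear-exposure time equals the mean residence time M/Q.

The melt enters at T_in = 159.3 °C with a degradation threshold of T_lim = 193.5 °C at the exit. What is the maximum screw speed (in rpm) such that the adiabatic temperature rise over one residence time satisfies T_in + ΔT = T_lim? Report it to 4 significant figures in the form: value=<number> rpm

Throughput in SI: Q_s = 110.4 kg/h ÷ 3600 s/h = 0.0306667 kg/s
Mean residence time: t_res = M/Q_s = 9.24 kg / 0.0306667 kg/s = 301.304 s
Convert to metres: D = 0.1074 m, h = 0.00797 m
ΔT_a = T_lim − T_in = 193.5 − 159.3 = 34.2 K
γ̇_max² = ΔT_a·ρ·cp/(η·t_res) = 34.2·994·2584/(5371·301.304) = 54.2806 s⁻²
γ̇_max = √54.2806 = 7.36754 s⁻¹
N_max = γ̇_max·h / (π·D) = 7.36754 · 0.00797 / (π · 0.1074) = 0.174031 rev/s = 10.4419 rpm

value=10.44 rpm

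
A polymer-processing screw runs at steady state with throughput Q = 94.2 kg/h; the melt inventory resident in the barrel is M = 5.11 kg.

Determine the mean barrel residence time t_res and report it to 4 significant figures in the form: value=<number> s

value=195.3 s

Throughput in SI: Q_s = 94.2 kg/h ÷ 3600 s/h = 0.0261667 kg/s
Mean residence time: t_res = M/Q_s = 5.11 kg / 0.0261667 kg/s = 195.287 s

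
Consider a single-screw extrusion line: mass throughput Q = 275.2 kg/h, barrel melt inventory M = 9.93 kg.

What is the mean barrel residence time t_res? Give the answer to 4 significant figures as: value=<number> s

Convert throughput: Q = 275.2 kg/h = 275.2/3600 = 0.0764444 kg/s
Mean residence time: t_res = M/Q_s = 9.93 kg / 0.0764444 kg/s = 129.898 s

value=129.9 s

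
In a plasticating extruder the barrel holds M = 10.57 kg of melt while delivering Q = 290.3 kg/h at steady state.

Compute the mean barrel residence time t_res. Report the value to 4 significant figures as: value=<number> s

Convert throughput: Q = 290.3 kg/h = 290.3/3600 = 0.0806389 kg/s
t_res = M / Q_s = 10.57 ÷ 0.0806389 = 131.078 s

value=131.1 s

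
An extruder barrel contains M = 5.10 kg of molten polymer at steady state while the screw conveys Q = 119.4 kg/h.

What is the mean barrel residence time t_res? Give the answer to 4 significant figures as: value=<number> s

Q_s = Q / 3600 = 119.4 / 3600 = 0.0331667 kg/s
Mean residence time: t_res = M/Q_s = 5.10 kg / 0.0331667 kg/s = 153.769 s

value=153.8 s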